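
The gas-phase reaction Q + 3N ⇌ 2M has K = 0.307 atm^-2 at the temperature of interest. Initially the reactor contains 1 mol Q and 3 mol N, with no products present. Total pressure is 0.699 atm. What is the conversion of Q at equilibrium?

Basis: 1 mol Q initially; let X = conversion of Q. Extent ξ = X.
Species balance: n_Q = 1 − X; n_N = 3 − 3X; n_M = 2X.
Summing: n_T = 4 − 2X.
With p_i = (n_i/n_T)P, K = p_M^2 / (p_Q p_N^3).
Substituting and setting equal to 0.307 atm^-2 gives a polynomial in X; the root in (0,1) is X = 0.184.

X = 0.184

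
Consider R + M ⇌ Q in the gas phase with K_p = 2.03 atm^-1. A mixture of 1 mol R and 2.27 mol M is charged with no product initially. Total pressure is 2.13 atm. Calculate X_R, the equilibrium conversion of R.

Basis: 1 mol R initially; let X = conversion of R. Extent ξ = X.
Species balance: n_R = 1 − X; n_M = 2.27 − X; n_Q = X.
Total moles n_T = 3.27 − X.
Mole fractions y_i = n_i/n_T; K_p = p_Q / (p_R p_M) with p_i = y_i·P.
This yields a degree-2 equation in X; solving on (0,1), X = 0.724.

X = 0.724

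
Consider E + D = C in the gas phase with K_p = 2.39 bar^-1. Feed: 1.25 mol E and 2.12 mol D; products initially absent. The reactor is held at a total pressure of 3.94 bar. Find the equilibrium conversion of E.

X = 0.815

Take 1.25 mol E as basis and let X be its fractional conversion, so ξ = 1.25X.
Species balance: n_E = 1.25 − 1.25X; n_D = 2.12 − 1.25X; n_C = 1.25X.
n_T = Σnᵢ = 3.37 − 1.25X.
Mole fractions y_i = n_i/n_T; K_p = p_C / (p_E p_D) with p_i = y_i·P.
Setting this equal to 2.39 bar^-1 and taking the physical root (0 < X < 1) gives X = 0.815.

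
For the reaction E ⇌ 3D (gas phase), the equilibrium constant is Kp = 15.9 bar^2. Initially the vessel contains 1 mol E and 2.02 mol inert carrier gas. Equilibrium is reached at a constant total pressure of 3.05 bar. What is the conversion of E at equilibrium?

X = 0.712

Let X = conversion of E (basis 1 mol E); extent of reaction ξ = X.
Mole table: n_E = 1 − X; n_D = 3X; n_I = 2.02 (inert).
Summing: n_T = 3.02 + 2X.
Mole fractions y_i = n_i/n_T; Kp = p_D^3 / (p_E) with p_i = y_i·P.
Setting this equal to 15.9 bar^2 and taking the physical root (0 < X < 1) gives X = 0.712.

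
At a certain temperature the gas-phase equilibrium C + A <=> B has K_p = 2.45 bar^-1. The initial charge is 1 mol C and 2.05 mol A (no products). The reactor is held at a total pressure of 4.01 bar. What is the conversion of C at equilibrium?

X = 0.843

Let X = conversion of C (basis 1 mol C); extent of reaction ξ = X.
Species balance: n_C = 1 − X; n_A = 2.05 − X; n_B = X.
Total moles n_T = 3.05 − X.
y_i = n_i/n_T, p_i = y_i·P. K_p = p_B / (p_C p_A).
Equating to 2.45 bar^-1 and solving on 0 < X < 1: X = 0.843.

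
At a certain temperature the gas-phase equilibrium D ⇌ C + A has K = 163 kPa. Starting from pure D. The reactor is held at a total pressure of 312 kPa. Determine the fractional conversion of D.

Take 1 mol D as basis and let X be its fractional conversion, so ξ = X.
Mole table: n_D = 1 − X; n_C = X; n_A = X.
n_T = Σnᵢ = 1 + X.
With p_i = (n_i/n_T)P, K = p_C p_A / (p_D).
Setting this equal to 163 kPa and taking the physical root (0 < X < 1) gives X = 0.586.

X = 0.586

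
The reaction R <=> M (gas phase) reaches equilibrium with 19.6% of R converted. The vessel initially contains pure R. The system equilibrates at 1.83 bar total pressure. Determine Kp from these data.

Let X = conversion of R (basis 1 mol R); extent of reaction ξ = X.
Moles: n_R = 1 − X; n_M = X.
Since Δν = 0, n_T = 1 throughout.
At X = 0.196: n_R = 0.804, n_M = 0.196, n_T = 1.
p_i = (n_i/n_T)·P. Kp = p_M / (p_R) = 0.244.

Kp = 0.244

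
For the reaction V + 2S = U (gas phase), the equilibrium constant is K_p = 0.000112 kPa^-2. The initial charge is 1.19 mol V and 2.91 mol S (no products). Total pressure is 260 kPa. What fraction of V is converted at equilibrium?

Basis: 1.19 mol V initially; let X = conversion of V. Extent ξ = 1.19X.
Species balance: n_V = 1.19 − 1.19X; n_S = 2.91 − 2.38X; n_U = 1.19X.
Total moles n_T = 4.1 − 2.38X.
y_i = n_i/n_T, p_i = y_i·P. K_p = p_U / (p_V p_S^2).
This yields a degree-3 equation in X; solving on (0,1), X = 0.674.

X = 0.674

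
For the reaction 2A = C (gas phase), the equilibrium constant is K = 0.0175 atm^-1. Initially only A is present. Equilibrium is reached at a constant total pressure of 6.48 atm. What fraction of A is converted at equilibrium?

Take 1 mol A as basis and let X be its fractional conversion, so ξ = 0.5X.
Species balance: n_A = 1 − X; n_C = 0.5X.
Total moles n_T = 1 − 0.5X.
With p_i = (n_i/n_T)P, K = p_C / (p_A^2).
Equating to 0.0175 atm^-1 and solving on 0 < X < 1: X = 0.171.

X = 0.171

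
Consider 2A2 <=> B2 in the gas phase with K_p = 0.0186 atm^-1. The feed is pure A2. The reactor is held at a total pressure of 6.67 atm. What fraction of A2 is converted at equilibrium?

Basis: 1 mol A2 initially; let X = conversion of A2. Extent ξ = 0.5X.
At extent ξ: n_A2 = 1 − X; n_B2 = 0.5X.
Summing: n_T = 1 − 0.5X.
Mole fractions y_i = n_i/n_T; K_p = p_B2 / (p_A2^2) with p_i = y_i·P.
This yields a degree-2 equation in X; solving on (0,1), X = 0.182.

X = 0.182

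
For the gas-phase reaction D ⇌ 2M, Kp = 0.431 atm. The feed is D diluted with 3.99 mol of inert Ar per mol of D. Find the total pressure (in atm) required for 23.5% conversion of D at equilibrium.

Take 1 mol D as basis and let X be its fractional conversion, so ξ = X.
At extent ξ: n_D = 1 − X; n_M = 2X; n_I = 3.99 (inert).
Total moles n_T = 4.99 + X.
Kp = p_M^2 / (p_D) with p_i = (n_i/n_T)·P.
At X = 0.235: the mole-fraction product g(X) = Π y_i^ν_i = 0.05526. Since Kp = g(X)·P^{1}, P = (Kp/g)^(1/1) = (0.431/0.05526)^(1/1) = 7.8 atm.

P = 7.8 atm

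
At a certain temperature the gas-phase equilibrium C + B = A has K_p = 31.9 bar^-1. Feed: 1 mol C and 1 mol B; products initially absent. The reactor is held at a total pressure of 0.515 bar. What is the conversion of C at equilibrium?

X = 0.760

Basis: 1 mol C initially; let X = conversion of C. Extent ξ = X.
At extent ξ: n_C = 1 − X; n_B = 1 − X; n_A = X.
n_T = Σnᵢ = 2 − X.
y_i = n_i/n_T, p_i = y_i·P. K_p = p_A / (p_C p_B).
This yields a degree-2 equation in X; solving on (0,1), X = 0.760.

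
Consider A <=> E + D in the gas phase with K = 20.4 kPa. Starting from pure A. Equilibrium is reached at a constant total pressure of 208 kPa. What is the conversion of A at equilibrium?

X = 0.299

Let X = conversion of A (basis 1 mol A); extent of reaction ξ = X.
Species balance: n_A = 1 − X; n_E = X; n_D = X.
Summing: n_T = 1 + X.
Mole fractions y_i = n_i/n_T; K = p_E p_D / (p_A) with p_i = y_i·P.
Setting this equal to 20.4 kPa and taking the physical root (0 < X < 1) gives X = 0.299.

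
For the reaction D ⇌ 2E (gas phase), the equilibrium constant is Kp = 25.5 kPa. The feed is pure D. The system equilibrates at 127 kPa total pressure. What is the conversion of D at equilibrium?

X = 0.219

Take 1 mol D as basis and let X be its fractional conversion, so ξ = X.
Species balance: n_D = 1 − X; n_E = 2X.
Summing: n_T = 1 + X.
y_i = n_i/n_T, p_i = y_i·P. Kp = p_E^2 / (p_D).
Equating to 25.5 kPa and solving on 0 < X < 1: X = 0.219.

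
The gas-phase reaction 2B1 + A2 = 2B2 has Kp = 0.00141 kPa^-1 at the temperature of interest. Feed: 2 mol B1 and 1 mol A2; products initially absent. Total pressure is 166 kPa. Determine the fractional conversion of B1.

Take 2 mol B1 as basis and let X be its fractional conversion, so ξ = X.
Mole table: n_B1 = 2 − 2X; n_A2 = 1 − X; n_B2 = 2X.
Total moles n_T = 3 − X.
y_i = n_i/n_T, p_i = y_i·P. Kp = p_B2^2 / (p_B1^2 p_A2).
Setting this equal to 0.00141 kPa^-1 and taking the physical root (0 < X < 1) gives X = 0.205.

X = 0.205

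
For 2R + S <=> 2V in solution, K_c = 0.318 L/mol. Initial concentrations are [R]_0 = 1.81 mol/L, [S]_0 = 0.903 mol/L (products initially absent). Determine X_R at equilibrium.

Let X = conversion of R; extent ξ = 1.81X/2 mol/L.
Concentrations: [R] = 1.81 − 1.81X; [S] = 0.903 − 0.905X; [V] = 1.81X.
K_c = [V]^2 / ([R]^2 [S]).
Equating to 0.318 L/mol: the physical root is X = 0.308.

X = 0.308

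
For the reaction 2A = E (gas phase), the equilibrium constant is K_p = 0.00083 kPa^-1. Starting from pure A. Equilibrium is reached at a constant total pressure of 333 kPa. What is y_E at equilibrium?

Take 1 mol A as basis and let X be its fractional conversion, so ξ = 0.5X.
Mole table: n_A = 1 − X; n_E = 0.5X.
n_T = Σnᵢ = 1 − 0.5X.
Mole fractions y_i = n_i/n_T; K_p = p_E / (p_A^2) with p_i = y_i·P.
Equating to 0.00083 kPa^-1 and solving on 0 < X < 1: X = 0.311.
Then n_E = 0.155, n_T = 0.845, so y_E = 0.184.

y_E = 0.184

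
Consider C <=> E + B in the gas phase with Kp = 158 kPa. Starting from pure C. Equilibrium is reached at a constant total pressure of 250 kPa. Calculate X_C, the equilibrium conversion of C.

X = 0.622

Take 1 mol C as basis and let X be its fractional conversion, so ξ = X.
Species balance: n_C = 1 − X; n_E = X; n_B = X.
Total moles n_T = 1 + X.
With p_i = (n_i/n_T)P, Kp = p_E p_B / (p_C).
Equating to 158 kPa and solving on 0 < X < 1: X = 0.622.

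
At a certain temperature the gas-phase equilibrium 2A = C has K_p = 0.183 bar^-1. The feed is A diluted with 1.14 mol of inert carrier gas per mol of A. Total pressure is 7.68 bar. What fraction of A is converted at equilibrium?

Take 1 mol A as basis and let X be its fractional conversion, so ξ = 0.5X.
Species balance: n_A = 1 − X; n_C = 0.5X; n_I = 1.14 (inert).
Summing: n_T = 2.14 − 0.5X.
y_i = n_i/n_T, p_i = y_i·P. K_p = p_C / (p_A^2).
Setting this equal to 0.183 bar^-1 and taking the physical root (0 < X < 1) gives X = 0.448.

X = 0.448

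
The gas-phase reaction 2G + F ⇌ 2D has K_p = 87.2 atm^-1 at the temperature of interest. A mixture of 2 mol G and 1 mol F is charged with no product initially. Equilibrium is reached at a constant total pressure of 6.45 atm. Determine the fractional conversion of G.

X = 0.859

Basis: 2 mol G initially; let X = conversion of G. Extent ξ = X.
At extent ξ: n_G = 2 − 2X; n_F = 1 − X; n_D = 2X.
Summing: n_T = 3 − X.
Mole fractions y_i = n_i/n_T; K_p = p_D^2 / (p_G^2 p_F) with p_i = y_i·P.
Substituting and setting equal to 87.2 atm^-1 gives a polynomial in X; the root in (0,1) is X = 0.859.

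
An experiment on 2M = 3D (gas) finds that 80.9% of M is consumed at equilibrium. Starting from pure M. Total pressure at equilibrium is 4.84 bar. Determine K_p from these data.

Let X = conversion of M (basis 1 mol M); extent of reaction ξ = 0.5X.
Mole table: n_M = 1 − X; n_D = 1.5X.
n_T = Σnᵢ = 1 + 0.5X.
At X = 0.809: n_M = 0.191, n_D = 1.21, n_T = 1.4.
p_i = (n_i/n_T)·P. K_p = p_D^3 / (p_M^2) = 169 bar.

K_p = 169 bar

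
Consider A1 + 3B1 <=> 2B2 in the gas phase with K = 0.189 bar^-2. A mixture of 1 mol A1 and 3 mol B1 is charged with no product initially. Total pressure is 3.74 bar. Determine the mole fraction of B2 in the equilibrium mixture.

y_B2 = 0.276

Let X = conversion of A1 (basis 1 mol A1); extent of reaction ξ = X.
Mole table: n_A1 = 1 − X; n_B1 = 3 − 3X; n_B2 = 2X.
n_T = Σnᵢ = 4 − 2X.
y_i = n_i/n_T, p_i = y_i·P. K = p_B2^2 / (p_A1 p_B1^3).
Substituting and setting equal to 0.189 bar^-2 gives a polynomial in X; the root in (0,1) is X = 0.433.
Then n_B2 = 0.866, n_T = 3.13, so y_B2 = 0.276.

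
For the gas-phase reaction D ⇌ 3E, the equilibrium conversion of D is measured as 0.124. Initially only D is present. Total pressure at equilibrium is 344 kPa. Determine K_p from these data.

Basis: 1 mol D initially; let X = conversion of D. Extent ξ = X.
Moles: n_D = 1 − X; n_E = 3X.
n_T = Σnᵢ = 1 + 2X.
At X = 0.124: n_D = 0.876, n_E = 0.372, n_T = 1.25.
p_i = (n_i/n_T)·P. K_p = p_E^3 / (p_D) = 4.46e+03 kPa^2.

K_p = 4.46e+03 kPa^2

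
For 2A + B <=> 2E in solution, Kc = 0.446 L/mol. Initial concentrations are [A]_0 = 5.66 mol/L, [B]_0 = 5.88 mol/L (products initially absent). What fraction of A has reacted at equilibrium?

Let X = conversion of A; extent ξ = 5.66X/2 mol/L.
Concentrations: [A] = 5.66 − 5.66X; [B] = 5.88 − 2.83X; [E] = 5.66X.
Kc = [E]^2 / ([A]^2 [B]).
Setting equal to 0.446 and solving for X on (0,1) gives X = 0.579.

X = 0.579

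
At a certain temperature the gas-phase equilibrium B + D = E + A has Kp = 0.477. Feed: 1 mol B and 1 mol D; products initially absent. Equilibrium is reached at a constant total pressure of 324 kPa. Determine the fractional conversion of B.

Take 1 mol B as basis and let X be its fractional conversion, so ξ = X.
At extent ξ: n_B = 1 − X; n_D = 1 − X; n_E = X; n_A = X.
Total moles n_T = 2 (Δν = 0, constant).
y_i = n_i/n_T, p_i = y_i·P. Kp = p_E p_A / (p_B p_D).
Equating to 0.477 and solving on 0 < X < 1: X = 0.409.

X = 0.409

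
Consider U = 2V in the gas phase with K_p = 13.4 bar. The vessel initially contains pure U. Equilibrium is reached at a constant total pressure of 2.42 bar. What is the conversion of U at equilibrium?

Let X = conversion of U (basis 1 mol U); extent of reaction ξ = X.
Species balance: n_U = 1 − X; n_V = 2X.
n_T = Σnᵢ = 1 + X.
Mole fractions y_i = n_i/n_T; K_p = p_V^2 / (p_U) with p_i = y_i·P.
Substituting and setting equal to 13.4 bar gives a polynomial in X; the root in (0,1) is X = 0.762.

X = 0.762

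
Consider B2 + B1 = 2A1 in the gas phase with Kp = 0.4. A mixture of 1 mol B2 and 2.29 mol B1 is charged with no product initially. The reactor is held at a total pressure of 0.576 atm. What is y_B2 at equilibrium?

Let X = conversion of B2 (basis 1 mol B2); extent of reaction ξ = X.
Moles: n_B2 = 1 − X; n_B1 = 2.29 − X; n_A1 = 2X.
n_T stays at 3.29 (no change in mole number).
y_i = n_i/n_T, p_i = y_i·P. Kp = p_A1^2 / (p_B2 p_B1).
Substituting and setting equal to 0.4 gives a polynomial in X; the root in (0,1) is X = 0.354.
Then n_B2 = 0.646, n_T = 3.29, so y_B2 = 0.196.

y_B2 = 0.196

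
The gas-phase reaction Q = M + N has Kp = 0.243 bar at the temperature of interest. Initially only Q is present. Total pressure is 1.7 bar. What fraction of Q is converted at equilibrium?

X = 0.354

Let X = conversion of Q (basis 1 mol Q); extent of reaction ξ = X.
Species balance: n_Q = 1 − X; n_M = X; n_N = X.
Total moles n_T = 1 + X.
y_i = n_i/n_T, p_i = y_i·P. Kp = p_M p_N / (p_Q).
This yields a degree-2 equation in X; solving on (0,1), X = 0.354.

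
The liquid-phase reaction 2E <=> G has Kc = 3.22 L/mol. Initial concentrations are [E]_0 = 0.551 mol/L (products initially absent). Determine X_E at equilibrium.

Let X = conversion of E; extent ξ = 0.551X/2 mol/L.
Concentrations: [E] = 0.551 − 0.551X; [G] = 0.276X.
Kc = [G] / ([E]^2).
Solving Kc = 3.22 for X ∈ (0,1): X = 0.592.

X = 0.592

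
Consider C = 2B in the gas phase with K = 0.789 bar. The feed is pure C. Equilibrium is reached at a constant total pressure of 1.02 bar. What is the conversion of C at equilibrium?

Let X = conversion of C (basis 1 mol C); extent of reaction ξ = X.
Species balance: n_C = 1 − X; n_B = 2X.
Total moles n_T = 1 + X.
Mole fractions y_i = n_i/n_T; K = p_B^2 / (p_C) with p_i = y_i·P.
Equating to 0.789 bar and solving on 0 < X < 1: X = 0.403.

X = 0.403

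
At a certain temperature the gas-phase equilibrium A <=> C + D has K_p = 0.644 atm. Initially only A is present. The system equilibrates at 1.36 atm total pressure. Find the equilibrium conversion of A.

Take 1 mol A as basis and let X be its fractional conversion, so ξ = X.
Species balance: n_A = 1 − X; n_C = X; n_D = X.
Summing: n_T = 1 + X.
y_i = n_i/n_T, p_i = y_i·P. K_p = p_C p_D / (p_A).
Setting this equal to 0.644 atm and taking the physical root (0 < X < 1) gives X = 0.567.

X = 0.567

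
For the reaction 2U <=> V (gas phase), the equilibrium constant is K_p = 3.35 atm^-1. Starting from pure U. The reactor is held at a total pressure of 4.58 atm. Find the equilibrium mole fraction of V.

Let X = conversion of U (basis 1 mol U); extent of reaction ξ = 0.5X.
At extent ξ: n_U = 1 − X; n_V = 0.5X.
Total moles n_T = 1 − 0.5X.
Mole fractions y_i = n_i/n_T; K_p = p_V / (p_U^2) with p_i = y_i·P.
This yields a degree-2 equation in X; solving on (0,1), X = 0.873.
Then n_V = 0.437, n_T = 0.563, so y_V = 0.775.

y_V = 0.775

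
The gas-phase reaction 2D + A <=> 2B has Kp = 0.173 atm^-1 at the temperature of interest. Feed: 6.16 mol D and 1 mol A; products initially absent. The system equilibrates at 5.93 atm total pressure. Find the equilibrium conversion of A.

X = 0.610

Take 1 mol A as basis and let X be its fractional conversion, so ξ = X.
Moles: n_D = 6.16 − 2X; n_A = 1 − X; n_B = 2X.
n_T = Σnᵢ = 7.16 − X.
y_i = n_i/n_T, p_i = y_i·P. Kp = p_B^2 / (p_D^2 p_A).
Equating to 0.173 atm^-1 and solving on 0 < X < 1: X = 0.610.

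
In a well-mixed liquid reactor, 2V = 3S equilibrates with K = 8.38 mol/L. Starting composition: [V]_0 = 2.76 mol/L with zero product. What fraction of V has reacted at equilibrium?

Let X = conversion of V; extent ξ = 2.76X/2 mol/L.
Concentrations: [V] = 2.76 − 2.76X; [S] = 4.14X.
K = [S]^3 / ([V]^2).
Equating to 8.38 mol/L: the physical root is X = 0.559.

X = 0.559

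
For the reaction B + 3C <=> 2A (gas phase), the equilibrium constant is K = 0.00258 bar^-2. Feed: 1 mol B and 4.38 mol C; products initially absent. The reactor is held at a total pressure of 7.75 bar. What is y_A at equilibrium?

Basis: 1 mol B initially; let X = conversion of B. Extent ξ = X.
Mole table: n_B = 1 − X; n_C = 4.38 − 3X; n_A = 2X.
n_T = Σnᵢ = 5.38 − 2X.
Mole fractions y_i = n_i/n_T; K = p_A^2 / (p_B p_C^3) with p_i = y_i·P.
Substituting and setting equal to 0.00258 bar^-2 gives a polynomial in X; the root in (0,1) is X = 0.244.
Then n_A = 0.488, n_T = 4.89, so y_A = 0.100.

y_A = 0.100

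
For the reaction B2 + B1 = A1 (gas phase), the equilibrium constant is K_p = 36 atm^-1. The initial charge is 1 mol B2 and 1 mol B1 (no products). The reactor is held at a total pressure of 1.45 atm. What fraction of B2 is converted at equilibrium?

X = 0.863

Take 1 mol B2 as basis and let X be its fractional conversion, so ξ = X.
Moles: n_B2 = 1 − X; n_B1 = 1 − X; n_A1 = X.
Total moles n_T = 2 − X.
y_i = n_i/n_T, p_i = y_i·P. K_p = p_A1 / (p_B2 p_B1).
Setting this equal to 36 atm^-1 and taking the physical root (0 < X < 1) gives X = 0.863.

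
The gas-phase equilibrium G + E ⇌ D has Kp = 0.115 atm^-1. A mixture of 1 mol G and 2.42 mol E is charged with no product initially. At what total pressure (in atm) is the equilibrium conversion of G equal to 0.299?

P = 5.46 atm

Let X = conversion of G (basis 1 mol G); extent of reaction ξ = X.
Mole table: n_G = 1 − X; n_E = 2.42 − X; n_D = X.
n_T = Σnᵢ = 3.42 − X.
Kp = p_D / (p_G p_E) with p_i = (n_i/n_T)·P.
At X = 0.299: the mole-fraction product g(X) = Π y_i^ν_i = 0.6276. Since Kp = g(X)·P^{-1}, P = (g/Kp)^(1/1) = (0.6276/0.115)^(1/1) = 5.46 atm.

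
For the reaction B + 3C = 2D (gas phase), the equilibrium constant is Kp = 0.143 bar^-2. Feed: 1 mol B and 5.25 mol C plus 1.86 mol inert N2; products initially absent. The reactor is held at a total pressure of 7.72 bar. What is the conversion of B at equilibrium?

X = 0.688

Take 1 mol B as basis and let X be its fractional conversion, so ξ = X.
At extent ξ: n_B = 1 − X; n_C = 5.25 − 3X; n_D = 2X; n_I = 1.86 (inert).
Summing: n_T = 8.11 − 2X.
y_i = n_i/n_T, p_i = y_i·P. Kp = p_D^2 / (p_B p_C^3).
This yields a degree-4 equation in X; solving on (0,1), X = 0.688.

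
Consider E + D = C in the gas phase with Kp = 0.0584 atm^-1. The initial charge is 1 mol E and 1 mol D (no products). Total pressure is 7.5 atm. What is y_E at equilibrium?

Basis: 1 mol E initially; let X = conversion of E. Extent ξ = X.
Species balance: n_E = 1 − X; n_D = 1 − X; n_C = X.
Summing: n_T = 2 − X.
y_i = n_i/n_T, p_i = y_i·P. Kp = p_C / (p_E p_D).
Equating to 0.0584 atm^-1 and solving on 0 < X < 1: X = 0.166.
Then n_E = 0.834, n_T = 1.83, so y_E = 0.455.

y_E = 0.455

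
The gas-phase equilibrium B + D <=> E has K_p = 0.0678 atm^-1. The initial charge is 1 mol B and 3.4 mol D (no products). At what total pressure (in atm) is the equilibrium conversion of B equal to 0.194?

P = 4.66 atm

Take 1 mol B as basis and let X be its fractional conversion, so ξ = X.
At extent ξ: n_B = 1 − X; n_D = 3.4 − X; n_E = X.
Summing: n_T = 4.4 − X.
K_p = p_E / (p_B p_D) with p_i = (n_i/n_T)·P.
At X = 0.194: the mole-fraction product g(X) = Π y_i^ν_i = 0.3158. Since K_p = g(X)·P^{-1}, P = (g/K_p)^(1/1) = (0.3158/0.0678)^(1/1) = 4.66 atm.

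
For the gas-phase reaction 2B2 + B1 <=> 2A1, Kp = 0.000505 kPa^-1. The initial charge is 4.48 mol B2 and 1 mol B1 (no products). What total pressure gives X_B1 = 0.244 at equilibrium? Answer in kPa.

P = 205 kPa

Let X = conversion of B1 (basis 1 mol B1); extent of reaction ξ = X.
Mole table: n_B2 = 4.48 − 2X; n_B1 = 1 − X; n_A1 = 2X.
Total moles n_T = 5.48 − X.
Kp = p_A1^2 / (p_B2^2 p_B1) with p_i = (n_i/n_T)·P.
At X = 0.244: the mole-fraction product g(X) = Π y_i^ν_i = 0.1035. Since Kp = g(X)·P^{-1}, P = (g/Kp)^(1/1) = (0.1035/0.000505)^(1/1) = 205 kPa.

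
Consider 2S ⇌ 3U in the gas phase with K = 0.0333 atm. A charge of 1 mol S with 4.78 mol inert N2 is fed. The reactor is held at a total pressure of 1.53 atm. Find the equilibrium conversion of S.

X = 0.272

Let X = conversion of S (basis 1 mol S); extent of reaction ξ = 0.5X.
Species balance: n_S = 1 − X; n_U = 1.5X; n_I = 4.78 (inert).
Total moles n_T = 5.78 + 0.5X.
Mole fractions y_i = n_i/n_T; K = p_U^3 / (p_S^2) with p_i = y_i·P.
Substituting and setting equal to 0.0333 atm gives a polynomial in X; the root in (0,1) is X = 0.272.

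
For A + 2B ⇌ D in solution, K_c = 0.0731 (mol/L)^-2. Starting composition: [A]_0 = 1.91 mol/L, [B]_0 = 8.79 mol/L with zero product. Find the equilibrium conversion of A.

Let X = conversion of A; extent ξ = 1.91·X mol/L.
Concentrations: [A] = 1.91 − 1.91X; [B] = 8.79 − 3.82X; [D] = 1.91X.
K_c = [D] / ([A] [B]^2).
Setting equal to 0.0731 and solving for X on (0,1) gives X = 0.726.

X = 0.726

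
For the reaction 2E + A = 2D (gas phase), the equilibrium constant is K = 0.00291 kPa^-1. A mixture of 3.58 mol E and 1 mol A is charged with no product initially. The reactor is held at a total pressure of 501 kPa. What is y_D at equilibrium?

y_D = 0.258

Let X = conversion of A (basis 1 mol A); extent of reaction ξ = X.
Mole table: n_E = 3.58 − 2X; n_A = 1 − X; n_D = 2X.
Total moles n_T = 4.58 − X.
With p_i = (n_i/n_T)P, K = p_D^2 / (p_E^2 p_A).
Setting this equal to 0.00291 kPa^-1 and taking the physical root (0 < X < 1) gives X = 0.524.
Then n_D = 1.05, n_T = 4.06, so y_D = 0.258.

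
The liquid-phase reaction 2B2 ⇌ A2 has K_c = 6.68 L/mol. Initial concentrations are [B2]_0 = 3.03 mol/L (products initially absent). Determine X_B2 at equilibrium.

Let X = conversion of B2; extent ξ = 3.03X/2 mol/L.
Concentrations: [B2] = 3.03 − 3.03X; [A2] = 1.51X.
K_c = [A2] / ([B2]^2).
Equating to 6.68 L/mol: the physical root is X = 0.855.

X = 0.855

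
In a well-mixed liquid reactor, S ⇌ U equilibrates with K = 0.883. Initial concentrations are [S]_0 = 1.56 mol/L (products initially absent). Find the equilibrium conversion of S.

X = 0.469

Let X = conversion of S; extent ξ = 1.56·X mol/L.
Concentrations: [S] = 1.56 − 1.56X; [U] = 1.56X.
K = [U] / ([S]).
Solving K = 0.883 for X ∈ (0,1): X = 0.469.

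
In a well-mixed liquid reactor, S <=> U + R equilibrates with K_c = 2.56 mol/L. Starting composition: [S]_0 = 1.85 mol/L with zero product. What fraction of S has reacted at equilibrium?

Let X = conversion of S; extent ξ = 1.85·X mol/L.
Concentrations: [S] = 1.85 − 1.85X; [U] = 1.85X; [R] = 1.85X.
K_c = [U] [R] / ([S]).
Solving K_c = 2.56 for X ∈ (0,1): X = 0.673.

X = 0.673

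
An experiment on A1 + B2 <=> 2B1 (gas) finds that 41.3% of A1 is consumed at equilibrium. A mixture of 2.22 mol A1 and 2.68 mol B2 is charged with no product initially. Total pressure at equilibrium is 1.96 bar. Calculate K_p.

Take 2.22 mol A1 as basis and let X be its fractional conversion, so ξ = 2.22X.
At extent ξ: n_A1 = 2.22 − 2.22X; n_B2 = 2.68 − 2.22X; n_B1 = 4.44X.
Since Δν = 0, n_T = 4.9 throughout.
At X = 0.413: n_A1 = 1.3, n_B2 = 1.76, n_B1 = 1.83, n_T = 4.9.
p_i = (n_i/n_T)·P. K_p = p_B1^2 / (p_A1 p_B2) = 1.46.

K_p = 1.46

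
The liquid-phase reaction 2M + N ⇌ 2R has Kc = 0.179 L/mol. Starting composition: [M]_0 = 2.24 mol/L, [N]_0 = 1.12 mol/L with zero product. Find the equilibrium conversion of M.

Let X = conversion of M; extent ξ = 2.24X/2 mol/L.
Concentrations: [M] = 2.24 − 2.24X; [N] = 1.12 − 1.12X; [R] = 2.24X.
Kc = [R]^2 / ([M]^2 [N]).
Setting equal to 0.179 and solving for X on (0,1) gives X = 0.276.

X = 0.276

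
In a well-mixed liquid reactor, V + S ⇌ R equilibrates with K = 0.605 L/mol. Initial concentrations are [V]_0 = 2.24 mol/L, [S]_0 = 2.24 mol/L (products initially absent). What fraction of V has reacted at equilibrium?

X = 0.434

Let X = conversion of V; extent ξ = 2.24·X mol/L.
Concentrations: [V] = 2.24 − 2.24X; [S] = 2.24 − 2.24X; [R] = 2.24X.
K = [R] / ([V] [S]).
Solving K = 0.605 for X ∈ (0,1): X = 0.434.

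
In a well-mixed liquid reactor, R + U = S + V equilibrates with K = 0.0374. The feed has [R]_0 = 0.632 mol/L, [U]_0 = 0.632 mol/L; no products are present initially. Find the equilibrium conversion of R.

Let X = conversion of R; extent ξ = 0.632·X mol/L.
Concentrations: [R] = 0.632 − 0.632X; [U] = 0.632 − 0.632X; [S] = 0.632X; [V] = 0.632X.
K = [S] [V] / ([R] [U]).
This equals 0.0374 at X = 0.162 (the root in 0 < X < 1).

X = 0.162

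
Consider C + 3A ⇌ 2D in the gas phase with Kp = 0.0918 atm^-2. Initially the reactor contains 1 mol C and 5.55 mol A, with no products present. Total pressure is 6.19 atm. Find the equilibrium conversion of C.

X = 0.677

Basis: 1 mol C initially; let X = conversion of C. Extent ξ = X.
Mole table: n_C = 1 − X; n_A = 5.55 − 3X; n_D = 2X.
Summing: n_T = 6.55 − 2X.
y_i = n_i/n_T, p_i = y_i·P. Kp = p_D^2 / (p_C p_A^3).
Equating to 0.0918 atm^-2 and solving on 0 < X < 1: X = 0.677.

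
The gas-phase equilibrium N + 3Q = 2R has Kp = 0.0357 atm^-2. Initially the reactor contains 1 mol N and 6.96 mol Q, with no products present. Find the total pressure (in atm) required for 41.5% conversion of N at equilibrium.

P = 3 atm

Take 1 mol N as basis and let X be its fractional conversion, so ξ = X.
Mole table: n_N = 1 − X; n_Q = 6.96 − 3X; n_R = 2X.
Summing: n_T = 7.96 − 2X.
Kp = p_R^2 / (p_N p_Q^3) with p_i = (n_i/n_T)·P.
At X = 0.415: the mole-fraction product g(X) = Π y_i^ν_i = 0.3207. Since Kp = g(X)·P^{-2}, P = (g/Kp)^(1/2) = (0.3207/0.0357)^(1/2) = 3 atm.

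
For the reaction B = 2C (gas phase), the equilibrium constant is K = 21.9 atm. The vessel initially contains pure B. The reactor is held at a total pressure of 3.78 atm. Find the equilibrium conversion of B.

Take 1 mol B as basis and let X be its fractional conversion, so ξ = X.
Mole table: n_B = 1 − X; n_C = 2X.
n_T = Σnᵢ = 1 + X.
With p_i = (n_i/n_T)P, K = p_C^2 / (p_B).
This yields a degree-2 equation in X; solving on (0,1), X = 0.769.

X = 0.769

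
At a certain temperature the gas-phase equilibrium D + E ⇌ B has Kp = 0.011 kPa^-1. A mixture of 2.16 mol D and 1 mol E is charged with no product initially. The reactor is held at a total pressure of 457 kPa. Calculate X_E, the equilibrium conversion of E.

X = 0.746

Let X = conversion of E (basis 1 mol E); extent of reaction ξ = X.
Moles: n_D = 2.16 − X; n_E = 1 − X; n_B = X.
n_T = Σnᵢ = 3.16 − X.
Mole fractions y_i = n_i/n_T; Kp = p_B / (p_D p_E) with p_i = y_i·P.
Substituting and setting equal to 0.011 kPa^-1 gives a polynomial in X; the root in (0,1) is X = 0.746.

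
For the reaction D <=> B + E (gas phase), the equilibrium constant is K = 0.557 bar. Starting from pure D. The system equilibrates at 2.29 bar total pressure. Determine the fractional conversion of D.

Let X = conversion of D (basis 1 mol D); extent of reaction ξ = X.
At extent ξ: n_D = 1 − X; n_B = X; n_E = X.
Total moles n_T = 1 + X.
y_i = n_i/n_T, p_i = y_i·P. K = p_B p_E / (p_D).
Equating to 0.557 bar and solving on 0 < X < 1: X = 0.442.

X = 0.442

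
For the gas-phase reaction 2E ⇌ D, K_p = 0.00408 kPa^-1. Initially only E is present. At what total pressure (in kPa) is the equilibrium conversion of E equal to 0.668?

P = 495 kPa

Take 1 mol E as basis and let X be its fractional conversion, so ξ = 0.5X.
Moles: n_E = 1 − X; n_D = 0.5X.
Summing: n_T = 1 − 0.5X.
K_p = p_D / (p_E^2) with p_i = (n_i/n_T)·P.
At X = 0.668: the mole-fraction product g(X) = Π y_i^ν_i = 2.018. Since K_p = g(X)·P^{-1}, P = (g/K_p)^(1/1) = (2.018/0.00408)^(1/1) = 495 kPa.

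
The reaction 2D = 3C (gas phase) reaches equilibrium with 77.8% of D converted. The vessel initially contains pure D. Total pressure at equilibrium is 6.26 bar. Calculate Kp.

Take 1 mol D as basis and let X be its fractional conversion, so ξ = 0.5X.
Mole table: n_D = 1 − X; n_C = 1.5X.
Summing: n_T = 1 + 0.5X.
At X = 0.778: n_D = 0.222, n_C = 1.17, n_T = 1.39.
p_i = (n_i/n_T)·P. Kp = p_C^3 / (p_D^2) = 145 bar.

Kp = 145 bar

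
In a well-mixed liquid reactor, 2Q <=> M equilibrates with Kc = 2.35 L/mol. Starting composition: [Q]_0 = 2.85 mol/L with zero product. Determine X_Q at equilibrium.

X = 0.762

Let X = conversion of Q; extent ξ = 2.85X/2 mol/L.
Concentrations: [Q] = 2.85 − 2.85X; [M] = 1.43X.
Kc = [M] / ([Q]^2).
Setting equal to 2.35 and solving for X on (0,1) gives X = 0.762.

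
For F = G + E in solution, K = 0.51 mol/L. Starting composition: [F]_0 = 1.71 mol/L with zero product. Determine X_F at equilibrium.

X = 0.417

Let X = conversion of F; extent ξ = 1.71·X mol/L.
Concentrations: [F] = 1.71 − 1.71X; [G] = 1.71X; [E] = 1.71X.
K = [G] [E] / ([F]).
This equals 0.51 at X = 0.417 (the root in 0 < X < 1).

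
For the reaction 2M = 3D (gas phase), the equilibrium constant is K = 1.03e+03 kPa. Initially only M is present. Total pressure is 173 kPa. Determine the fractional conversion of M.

Basis: 1 mol M initially; let X = conversion of M. Extent ξ = 0.5X.
Moles: n_M = 1 − X; n_D = 1.5X.
Total moles n_T = 1 + 0.5X.
y_i = n_i/n_T, p_i = y_i·P. K = p_D^3 / (p_M^2).
This yields a degree-3 equation in X; solving on (0,1), X = 0.654.

X = 0.654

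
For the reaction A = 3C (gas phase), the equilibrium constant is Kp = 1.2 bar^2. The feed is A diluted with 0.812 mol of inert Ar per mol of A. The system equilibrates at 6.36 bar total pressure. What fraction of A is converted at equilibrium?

X = 0.161

Take 1 mol A as basis and let X be its fractional conversion, so ξ = X.
At extent ξ: n_A = 1 − X; n_C = 3X; n_I = 0.812 (inert).
Total moles n_T = 1.81 + 2X.
With p_i = (n_i/n_T)P, Kp = p_C^3 / (p_A).
Setting this equal to 1.2 bar^2 and taking the physical root (0 < X < 1) gives X = 0.161.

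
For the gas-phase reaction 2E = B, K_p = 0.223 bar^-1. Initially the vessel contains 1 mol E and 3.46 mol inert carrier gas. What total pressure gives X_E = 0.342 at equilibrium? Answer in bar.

P = 7.6 bar

Take 1 mol E as basis and let X be its fractional conversion, so ξ = 0.5X.
Species balance: n_E = 1 − X; n_B = 0.5X; n_I = 3.46 (inert).
Summing: n_T = 4.46 − 0.5X.
K_p = p_B / (p_E^2) with p_i = (n_i/n_T)·P.
At X = 0.342: the mole-fraction product g(X) = Π y_i^ν_i = 1.694. Since K_p = g(X)·P^{-1}, P = (g/K_p)^(1/1) = (1.694/0.223)^(1/1) = 7.6 bar.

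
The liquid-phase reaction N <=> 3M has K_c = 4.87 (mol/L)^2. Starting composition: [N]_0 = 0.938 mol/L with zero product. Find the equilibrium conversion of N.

X = 0.476

Let X = conversion of N; extent ξ = 0.938·X mol/L.
Concentrations: [N] = 0.938 − 0.938X; [M] = 2.81X.
K_c = [M]^3 / ([N]).
This equals 4.87 at X = 0.476 (the root in 0 < X < 1).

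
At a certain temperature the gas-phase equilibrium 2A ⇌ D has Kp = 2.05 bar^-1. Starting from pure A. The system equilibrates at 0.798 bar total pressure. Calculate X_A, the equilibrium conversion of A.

X = 0.636

Take 1 mol A as basis and let X be its fractional conversion, so ξ = 0.5X.
Moles: n_A = 1 − X; n_D = 0.5X.
Summing: n_T = 1 − 0.5X.
With p_i = (n_i/n_T)P, Kp = p_D / (p_A^2).
Setting this equal to 2.05 bar^-1 and taking the physical root (0 < X < 1) gives X = 0.636.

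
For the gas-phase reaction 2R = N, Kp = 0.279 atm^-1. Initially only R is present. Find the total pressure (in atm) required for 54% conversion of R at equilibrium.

Take 1 mol R as basis and let X be its fractional conversion, so ξ = 0.5X.
Species balance: n_R = 1 − X; n_N = 0.5X.
n_T = Σnᵢ = 1 − 0.5X.
Kp = p_N / (p_R^2) with p_i = (n_i/n_T)·P.
At X = 0.54: the mole-fraction product g(X) = Π y_i^ν_i = 0.9315. Since Kp = g(X)·P^{-1}, P = (g/Kp)^(1/1) = (0.9315/0.279)^(1/1) = 3.34 atm.

P = 3.34 atm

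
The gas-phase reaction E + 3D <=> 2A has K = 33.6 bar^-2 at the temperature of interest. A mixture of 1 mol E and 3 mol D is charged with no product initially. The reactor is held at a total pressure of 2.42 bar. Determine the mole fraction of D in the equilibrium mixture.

Let X = conversion of E (basis 1 mol E); extent of reaction ξ = X.
Moles: n_E = 1 − X; n_D = 3 − 3X; n_A = 2X.
n_T = Σnᵢ = 4 − 2X.
y_i = n_i/n_T, p_i = y_i·P. K = p_A^2 / (p_E p_D^3).
Equating to 33.6 bar^-2 and solving on 0 < X < 1: X = 0.772.
Then n_D = 0.684, n_T = 2.46, so y_D = 0.279.

y_D = 0.279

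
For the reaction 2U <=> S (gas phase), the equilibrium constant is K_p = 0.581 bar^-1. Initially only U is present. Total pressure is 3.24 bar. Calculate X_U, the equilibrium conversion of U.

Let X = conversion of U (basis 1 mol U); extent of reaction ξ = 0.5X.
Mole table: n_U = 1 − X; n_S = 0.5X.
Total moles n_T = 1 − 0.5X.
y_i = n_i/n_T, p_i = y_i·P. K_p = p_S / (p_U^2).
Setting this equal to 0.581 bar^-1 and taking the physical root (0 < X < 1) gives X = 0.658.

X = 0.658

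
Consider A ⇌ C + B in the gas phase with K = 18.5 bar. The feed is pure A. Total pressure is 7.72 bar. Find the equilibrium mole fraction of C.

y_C = 0.457

Let X = conversion of A (basis 1 mol A); extent of reaction ξ = X.
Species balance: n_A = 1 − X; n_C = X; n_B = X.
n_T = Σnᵢ = 1 + X.
Mole fractions y_i = n_i/n_T; K = p_C p_B / (p_A) with p_i = y_i·P.
This yields a degree-2 equation in X; solving on (0,1), X = 0.840.
Then n_C = 0.84, n_T = 1.84, so y_C = 0.457.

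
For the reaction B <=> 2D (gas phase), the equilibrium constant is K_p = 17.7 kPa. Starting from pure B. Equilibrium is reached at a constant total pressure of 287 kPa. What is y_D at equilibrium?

y_D = 0.219

Basis: 1 mol B initially; let X = conversion of B. Extent ξ = X.
Moles: n_B = 1 − X; n_D = 2X.
n_T = Σnᵢ = 1 + X.
y_i = n_i/n_T, p_i = y_i·P. K_p = p_D^2 / (p_B).
Setting this equal to 17.7 kPa and taking the physical root (0 < X < 1) gives X = 0.123.
Then n_D = 0.246, n_T = 1.12, so y_D = 0.219.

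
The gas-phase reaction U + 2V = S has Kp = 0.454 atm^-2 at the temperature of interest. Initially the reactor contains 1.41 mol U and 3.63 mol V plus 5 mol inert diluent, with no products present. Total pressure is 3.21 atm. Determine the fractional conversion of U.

Let X = conversion of U (basis 1.41 mol U); extent of reaction ξ = 1.41X.
Moles: n_U = 1.41 − 1.41X; n_V = 3.63 − 2.82X; n_S = 1.41X; n_I = 5 (inert).
n_T = Σnᵢ = 10 − 2.82X.
Mole fractions y_i = n_i/n_T; Kp = p_S / (p_U p_V^2) with p_i = y_i·P.
Setting this equal to 0.454 atm^-2 and taking the physical root (0 < X < 1) gives X = 0.300.

X = 0.300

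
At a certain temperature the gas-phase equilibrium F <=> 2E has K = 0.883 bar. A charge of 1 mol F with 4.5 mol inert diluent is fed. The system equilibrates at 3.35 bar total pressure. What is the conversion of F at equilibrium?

X = 0.460

Take 1 mol F as basis and let X be its fractional conversion, so ξ = X.
Species balance: n_F = 1 − X; n_E = 2X; n_I = 4.5 (inert).
Summing: n_T = 5.5 + X.
Mole fractions y_i = n_i/n_T; K = p_E^2 / (p_F) with p_i = y_i·P.
Equating to 0.883 bar and solving on 0 < X < 1: X = 0.460.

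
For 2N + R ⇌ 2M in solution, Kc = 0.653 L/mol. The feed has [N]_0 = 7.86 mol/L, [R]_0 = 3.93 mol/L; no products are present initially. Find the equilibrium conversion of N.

Let X = conversion of N; extent ξ = 7.86X/2 mol/L.
Concentrations: [N] = 7.86 − 7.86X; [R] = 3.93 − 3.93X; [M] = 7.86X.
Kc = [M]^2 / ([N]^2 [R]).
Equating to 0.653 L/mol: the physical root is X = 0.525.

X = 0.525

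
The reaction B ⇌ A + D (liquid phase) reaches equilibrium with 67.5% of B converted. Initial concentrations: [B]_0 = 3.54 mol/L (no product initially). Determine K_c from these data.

K_c = 4.96 mol/L

Let X = conversion of B.
Concentrations: [B] = 3.54 − 3.54X; [A] = 3.54X; [D] = 3.54X.
At X = 0.675: [B] = 1.15, [A] = 2.39, [D] = 2.39.
K_c = [A] [D] / ([B]) = 4.96 mol/L.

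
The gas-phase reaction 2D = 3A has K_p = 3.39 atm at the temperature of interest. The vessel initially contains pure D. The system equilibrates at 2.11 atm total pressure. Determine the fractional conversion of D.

Take 1 mol D as basis and let X be its fractional conversion, so ξ = 0.5X.
Moles: n_D = 1 − X; n_A = 1.5X.
Summing: n_T = 1 + 0.5X.
Mole fractions y_i = n_i/n_T; K_p = p_A^3 / (p_D^2) with p_i = y_i·P.
Substituting and setting equal to 3.39 atm gives a polynomial in X; the root in (0,1) is X = 0.518.

X = 0.518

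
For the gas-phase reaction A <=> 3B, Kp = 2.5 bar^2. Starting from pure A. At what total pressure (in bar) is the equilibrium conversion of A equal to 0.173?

Let X = conversion of A (basis 1 mol A); extent of reaction ξ = X.
At extent ξ: n_A = 1 − X; n_B = 3X.
Total moles n_T = 1 + 2X.
Kp = p_B^3 / (p_A) with p_i = (n_i/n_T)·P.
At X = 0.173: the mole-fraction product g(X) = Π y_i^ν_i = 0.09331. Since Kp = g(X)·P^{2}, P = (Kp/g)^(1/2) = (2.5/0.09331)^(1/2) = 5.18 bar.

P = 5.18 bar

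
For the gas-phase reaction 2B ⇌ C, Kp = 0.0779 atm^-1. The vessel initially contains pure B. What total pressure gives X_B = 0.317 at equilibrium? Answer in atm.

Let X = conversion of B (basis 1 mol B); extent of reaction ξ = 0.5X.
At extent ξ: n_B = 1 − X; n_C = 0.5X.
n_T = Σnᵢ = 1 − 0.5X.
Kp = p_C / (p_B^2) with p_i = (n_i/n_T)·P.
At X = 0.317: the mole-fraction product g(X) = Π y_i^ν_i = 0.2859. Since Kp = g(X)·P^{-1}, P = (g/Kp)^(1/1) = (0.2859/0.0779)^(1/1) = 3.67 atm.

P = 3.67 atm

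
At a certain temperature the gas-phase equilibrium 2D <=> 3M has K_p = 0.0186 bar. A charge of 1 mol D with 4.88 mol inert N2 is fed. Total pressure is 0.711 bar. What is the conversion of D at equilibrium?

Take 1 mol D as basis and let X be its fractional conversion, so ξ = 0.5X.
Mole table: n_D = 1 − X; n_M = 1.5X; n_I = 4.88 (inert).
n_T = Σnᵢ = 5.88 + 0.5X.
Mole fractions y_i = n_i/n_T; K_p = p_M^3 / (p_D^2) with p_i = y_i·P.
Equating to 0.0186 bar and solving on 0 < X < 1: X = 0.287.

X = 0.287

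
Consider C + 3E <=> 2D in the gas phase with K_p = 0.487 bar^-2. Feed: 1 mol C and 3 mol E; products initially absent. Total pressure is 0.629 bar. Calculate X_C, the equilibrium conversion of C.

Let X = conversion of C (basis 1 mol C); extent of reaction ξ = X.
Moles: n_C = 1 − X; n_E = 3 − 3X; n_D = 2X.
Total moles n_T = 4 − 2X.
With p_i = (n_i/n_T)P, K_p = p_D^2 / (p_C p_E^3).
This yields a degree-4 equation in X; solving on (0,1), X = 0.202.

X = 0.202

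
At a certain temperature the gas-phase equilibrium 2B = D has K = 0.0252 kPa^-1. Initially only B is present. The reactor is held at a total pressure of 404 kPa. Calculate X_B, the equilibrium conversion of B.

X = 0.845

Let X = conversion of B (basis 1 mol B); extent of reaction ξ = 0.5X.
Mole table: n_B = 1 − X; n_D = 0.5X.
Summing: n_T = 1 − 0.5X.
With p_i = (n_i/n_T)P, K = p_D / (p_B^2).
Substituting and setting equal to 0.0252 kPa^-1 gives a polynomial in X; the root in (0,1) is X = 0.845.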